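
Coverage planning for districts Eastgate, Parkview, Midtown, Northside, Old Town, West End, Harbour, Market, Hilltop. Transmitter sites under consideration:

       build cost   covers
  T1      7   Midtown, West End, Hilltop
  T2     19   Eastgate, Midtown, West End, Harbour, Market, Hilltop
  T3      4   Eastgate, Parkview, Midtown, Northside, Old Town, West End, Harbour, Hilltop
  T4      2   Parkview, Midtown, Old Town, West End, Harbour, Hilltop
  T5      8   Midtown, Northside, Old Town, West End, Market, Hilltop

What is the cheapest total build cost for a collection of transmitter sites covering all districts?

T3, T5 cover every district at build cost 4 + 8 = 12.
Any cover uses at least 2 transmitter sites; among all covering selections none totals below 12.
Greedy by coverage-per-build cost would pick T4, T3, T5 for 14 — worse than the optimum 12.

12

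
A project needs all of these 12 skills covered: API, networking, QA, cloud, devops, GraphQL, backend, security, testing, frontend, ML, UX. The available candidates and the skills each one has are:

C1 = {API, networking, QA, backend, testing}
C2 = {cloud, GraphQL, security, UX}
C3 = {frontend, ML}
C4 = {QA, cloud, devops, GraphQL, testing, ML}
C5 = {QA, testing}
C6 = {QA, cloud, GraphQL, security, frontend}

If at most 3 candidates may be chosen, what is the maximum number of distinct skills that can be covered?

11

Choosing C1, C2, C3 covers {API, networking, QA, cloud, GraphQL, backend, security, testing, frontend, ML, UX} — 11 skills.
No choice of 3 candidates does better; here devops is left uncovered.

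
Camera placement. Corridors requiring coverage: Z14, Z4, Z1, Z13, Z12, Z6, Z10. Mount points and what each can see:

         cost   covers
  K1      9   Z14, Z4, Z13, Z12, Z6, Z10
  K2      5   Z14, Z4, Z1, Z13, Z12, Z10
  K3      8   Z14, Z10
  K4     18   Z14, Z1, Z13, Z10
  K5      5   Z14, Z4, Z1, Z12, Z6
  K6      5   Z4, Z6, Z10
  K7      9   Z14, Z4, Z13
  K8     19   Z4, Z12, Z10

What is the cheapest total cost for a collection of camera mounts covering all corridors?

K2, K5 cover every corridor at cost 5 + 5 = 10.
Any cover uses at least 2 camera mounts; among all covering selections none totals below 10.

10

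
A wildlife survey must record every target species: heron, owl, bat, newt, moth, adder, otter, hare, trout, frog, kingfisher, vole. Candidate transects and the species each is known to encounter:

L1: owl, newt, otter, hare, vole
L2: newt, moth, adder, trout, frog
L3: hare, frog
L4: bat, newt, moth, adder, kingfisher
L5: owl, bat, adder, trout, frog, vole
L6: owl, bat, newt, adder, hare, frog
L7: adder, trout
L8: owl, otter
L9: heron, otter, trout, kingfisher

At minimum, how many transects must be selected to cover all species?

L1, L2, L4, L9 together cover {heron, owl, bat, newt, moth, adder, otter, hare, trout, frog, kingfisher, vole} — every species.
No 3 of the 9 transects cover everything (all 84 triples fall short), so 4 is minimum.

4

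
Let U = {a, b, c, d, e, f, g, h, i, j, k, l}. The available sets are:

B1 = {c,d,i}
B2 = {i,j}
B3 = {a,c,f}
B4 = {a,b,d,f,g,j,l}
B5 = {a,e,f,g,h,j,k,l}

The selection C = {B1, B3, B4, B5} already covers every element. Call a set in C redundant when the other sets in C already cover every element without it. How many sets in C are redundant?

1

Drop B1: i uncovered — not redundant.
Drop B3: the rest still cover every element — redundant.
Drop B4: b uncovered — not redundant.
Drop B5: e, h, k uncovered — not redundant.
1 redundant: B3.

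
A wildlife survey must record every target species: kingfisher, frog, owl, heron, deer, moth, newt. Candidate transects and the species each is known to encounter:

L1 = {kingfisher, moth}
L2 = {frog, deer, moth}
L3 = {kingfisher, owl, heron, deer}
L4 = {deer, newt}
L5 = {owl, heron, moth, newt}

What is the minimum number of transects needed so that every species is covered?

3

L1, L2, L5 together cover {kingfisher, frog, owl, heron, deer, moth, newt} — every species.
No 2 of the 5 transects cover everything (all 10 pairs fall short), so 3 is minimum.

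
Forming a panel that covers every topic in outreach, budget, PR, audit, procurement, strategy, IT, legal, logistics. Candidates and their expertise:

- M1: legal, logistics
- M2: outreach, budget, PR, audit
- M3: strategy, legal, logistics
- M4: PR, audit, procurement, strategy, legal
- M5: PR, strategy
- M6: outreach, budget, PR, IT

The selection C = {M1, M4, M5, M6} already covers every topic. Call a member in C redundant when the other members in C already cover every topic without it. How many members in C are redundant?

Drop M1: logistics uncovered — not redundant.
Drop M4: audit, procurement uncovered — not redundant.
Drop M5: the rest still cover every topic — redundant.
Drop M6: outreach, budget, IT uncovered — not redundant.
1 redundant: M5.

1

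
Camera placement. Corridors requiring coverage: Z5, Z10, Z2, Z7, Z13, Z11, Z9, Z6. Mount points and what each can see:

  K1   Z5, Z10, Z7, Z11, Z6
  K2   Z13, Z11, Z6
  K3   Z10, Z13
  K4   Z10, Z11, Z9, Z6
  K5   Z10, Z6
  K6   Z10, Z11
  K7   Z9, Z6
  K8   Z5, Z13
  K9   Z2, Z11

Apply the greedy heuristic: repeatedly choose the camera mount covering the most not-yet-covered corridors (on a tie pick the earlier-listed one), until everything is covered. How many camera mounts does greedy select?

4

Pick 1: K1 covers 5 new corridors (Z5, Z10, Z7, Z11, Z6).
Pick 2: K2 covers 1 new corridors (Z13).
Pick 3: K4 covers 1 new corridors (Z9).
Pick 4: K9 covers 1 new corridors (Z2).
Greedy uses 4 camera mounts.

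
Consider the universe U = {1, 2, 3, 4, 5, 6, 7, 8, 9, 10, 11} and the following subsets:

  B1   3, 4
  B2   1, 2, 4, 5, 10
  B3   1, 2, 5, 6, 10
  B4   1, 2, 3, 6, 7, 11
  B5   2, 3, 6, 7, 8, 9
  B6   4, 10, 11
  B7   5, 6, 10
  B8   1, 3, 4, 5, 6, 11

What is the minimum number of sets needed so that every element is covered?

B2, B4, B5 together cover {1, 2, 3, 4, 5, 6, 7, 8, 9, 10, 11} — every element.
No 2 of the 8 sets cover everything (all 28 pairs fall short), so 3 is minimum.

3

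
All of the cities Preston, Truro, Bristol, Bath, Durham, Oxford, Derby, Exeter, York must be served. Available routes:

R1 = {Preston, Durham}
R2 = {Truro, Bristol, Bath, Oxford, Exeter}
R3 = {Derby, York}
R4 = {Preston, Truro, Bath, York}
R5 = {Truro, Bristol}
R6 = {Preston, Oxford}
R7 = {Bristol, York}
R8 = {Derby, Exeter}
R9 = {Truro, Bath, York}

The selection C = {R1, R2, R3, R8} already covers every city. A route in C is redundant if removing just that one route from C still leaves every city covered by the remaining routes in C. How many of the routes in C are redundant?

1

Drop R1: Preston, Durham uncovered — not redundant.
Drop R2: Truro, Bristol, Bath, Oxford uncovered — not redundant.
Drop R3: York uncovered — not redundant.
Drop R8: the rest still cover every city — redundant.
1 redundant: R8.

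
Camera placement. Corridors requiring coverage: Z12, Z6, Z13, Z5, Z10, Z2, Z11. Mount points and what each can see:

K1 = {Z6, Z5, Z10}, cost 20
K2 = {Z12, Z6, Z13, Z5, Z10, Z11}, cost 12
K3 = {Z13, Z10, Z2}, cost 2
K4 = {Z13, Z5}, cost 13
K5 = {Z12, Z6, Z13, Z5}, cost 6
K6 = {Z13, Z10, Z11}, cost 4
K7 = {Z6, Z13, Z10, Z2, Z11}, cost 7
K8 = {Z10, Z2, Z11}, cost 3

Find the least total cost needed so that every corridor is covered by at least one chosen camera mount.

K5, K8 cover every corridor at cost 6 + 3 = 9.
Any cover uses at least 2 camera mounts; among all covering selections none totals below 9.

9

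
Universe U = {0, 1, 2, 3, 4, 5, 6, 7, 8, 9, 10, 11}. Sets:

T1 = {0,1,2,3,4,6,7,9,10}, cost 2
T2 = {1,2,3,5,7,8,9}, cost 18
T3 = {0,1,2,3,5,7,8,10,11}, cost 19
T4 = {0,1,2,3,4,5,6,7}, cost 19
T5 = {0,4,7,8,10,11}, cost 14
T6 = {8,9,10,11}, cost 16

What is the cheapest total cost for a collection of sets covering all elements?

21

T1, T3 cover every element at cost 2 + 19 = 21.
Any cover uses at least 2 sets; among all covering selections none totals below 21.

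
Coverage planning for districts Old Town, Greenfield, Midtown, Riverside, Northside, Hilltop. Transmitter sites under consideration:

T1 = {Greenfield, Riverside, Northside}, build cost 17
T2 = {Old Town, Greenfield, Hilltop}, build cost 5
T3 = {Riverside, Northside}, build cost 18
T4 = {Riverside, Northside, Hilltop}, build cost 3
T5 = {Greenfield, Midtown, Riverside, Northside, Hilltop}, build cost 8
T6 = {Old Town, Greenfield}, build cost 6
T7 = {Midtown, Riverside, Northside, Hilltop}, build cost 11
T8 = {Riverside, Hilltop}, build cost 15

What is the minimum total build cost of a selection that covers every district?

13

T2, T5 cover every district at build cost 5 + 8 = 13.
Any cover uses at least 2 transmitter sites; among all covering selections none totals below 13.
Greedy by coverage-per-build cost would pick T4, T2, T5 for 16 — worse than the optimum 13.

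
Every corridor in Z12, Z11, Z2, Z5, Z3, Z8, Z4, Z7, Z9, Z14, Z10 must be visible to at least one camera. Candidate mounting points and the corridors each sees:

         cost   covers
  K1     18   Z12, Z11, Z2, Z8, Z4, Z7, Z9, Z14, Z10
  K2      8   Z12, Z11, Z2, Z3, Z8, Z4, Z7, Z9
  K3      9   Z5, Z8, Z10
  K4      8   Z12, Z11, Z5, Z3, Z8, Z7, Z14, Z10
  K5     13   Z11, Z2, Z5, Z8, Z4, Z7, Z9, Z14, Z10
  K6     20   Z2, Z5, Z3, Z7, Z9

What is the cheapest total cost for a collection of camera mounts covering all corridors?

16

K2, K4 cover every corridor at cost 8 + 8 = 16.
Any cover uses at least 2 camera mounts; among all covering selections none totals below 16.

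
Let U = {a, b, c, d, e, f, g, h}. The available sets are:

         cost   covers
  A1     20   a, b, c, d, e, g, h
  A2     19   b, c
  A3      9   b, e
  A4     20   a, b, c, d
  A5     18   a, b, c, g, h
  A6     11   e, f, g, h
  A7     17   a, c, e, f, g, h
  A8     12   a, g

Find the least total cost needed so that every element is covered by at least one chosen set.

A1, A6 cover every element at cost 20 + 11 = 31.
Any cover uses at least 2 sets; among all covering selections none totals below 31.

31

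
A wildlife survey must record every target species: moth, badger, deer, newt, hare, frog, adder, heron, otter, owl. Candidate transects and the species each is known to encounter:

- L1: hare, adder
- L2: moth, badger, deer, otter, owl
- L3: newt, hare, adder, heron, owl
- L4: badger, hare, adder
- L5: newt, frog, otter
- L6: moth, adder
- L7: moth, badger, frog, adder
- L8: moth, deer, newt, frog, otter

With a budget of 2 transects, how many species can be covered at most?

Choosing L2, L3 covers {moth, badger, deer, newt, hare, adder, heron, otter, owl} — 9 species.
No choice of 2 transects does better; here frog is left uncovered.

9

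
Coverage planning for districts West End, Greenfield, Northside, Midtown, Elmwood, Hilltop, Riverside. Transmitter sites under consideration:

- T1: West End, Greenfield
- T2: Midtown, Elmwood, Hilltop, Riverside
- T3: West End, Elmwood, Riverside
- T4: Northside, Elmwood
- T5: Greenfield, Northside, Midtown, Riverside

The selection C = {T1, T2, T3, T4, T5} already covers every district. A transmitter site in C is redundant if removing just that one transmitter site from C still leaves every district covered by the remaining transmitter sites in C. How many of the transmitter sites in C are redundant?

Drop T1: the rest still cover every district — redundant.
Drop T2: Hilltop uncovered — not redundant.
Drop T3: the rest still cover every district — redundant.
Drop T4: the rest still cover every district — redundant.
Drop T5: the rest still cover every district — redundant.
4 redundant: T1, T3, T4, T5.

4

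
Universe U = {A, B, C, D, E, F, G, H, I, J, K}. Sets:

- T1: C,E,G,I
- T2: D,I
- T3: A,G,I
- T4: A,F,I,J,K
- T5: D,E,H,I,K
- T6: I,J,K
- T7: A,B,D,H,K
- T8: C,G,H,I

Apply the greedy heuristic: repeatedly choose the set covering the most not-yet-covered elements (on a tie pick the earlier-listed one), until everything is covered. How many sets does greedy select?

Pick 1: T4 covers 5 new elements (A, F, I, J, K).
Pick 2: T1 covers 3 new elements (C, E, G).
Pick 3: T7 covers 3 new elements (B, D, H).
Greedy uses 3 sets.

3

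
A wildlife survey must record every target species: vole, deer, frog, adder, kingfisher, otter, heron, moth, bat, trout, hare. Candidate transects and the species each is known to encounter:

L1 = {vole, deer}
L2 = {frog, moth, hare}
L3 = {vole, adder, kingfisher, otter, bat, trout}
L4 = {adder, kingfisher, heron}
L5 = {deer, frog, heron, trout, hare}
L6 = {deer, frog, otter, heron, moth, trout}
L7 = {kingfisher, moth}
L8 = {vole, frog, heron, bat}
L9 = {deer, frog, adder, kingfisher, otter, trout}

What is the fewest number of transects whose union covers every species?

3

L2, L3, L5 together cover {vole, deer, frog, adder, kingfisher, otter, heron, moth, bat, trout, hare} — every species.
No 2 of the 9 transects cover everything (all 36 pairs fall short), so 3 is minimum.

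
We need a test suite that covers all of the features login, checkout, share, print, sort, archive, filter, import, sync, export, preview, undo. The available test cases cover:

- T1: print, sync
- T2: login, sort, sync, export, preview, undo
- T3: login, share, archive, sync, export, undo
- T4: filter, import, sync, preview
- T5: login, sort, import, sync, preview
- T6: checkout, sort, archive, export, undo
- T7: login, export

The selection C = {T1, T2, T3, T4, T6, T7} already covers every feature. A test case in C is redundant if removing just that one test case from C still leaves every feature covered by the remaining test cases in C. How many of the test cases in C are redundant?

Drop T1: print uncovered — not redundant.
Drop T2: the rest still cover every feature — redundant.
Drop T3: share uncovered — not redundant.
Drop T4: filter, import uncovered — not redundant.
Drop T6: checkout uncovered — not redundant.
Drop T7: the rest still cover every feature — redundant.
2 redundant: T2, T7.

2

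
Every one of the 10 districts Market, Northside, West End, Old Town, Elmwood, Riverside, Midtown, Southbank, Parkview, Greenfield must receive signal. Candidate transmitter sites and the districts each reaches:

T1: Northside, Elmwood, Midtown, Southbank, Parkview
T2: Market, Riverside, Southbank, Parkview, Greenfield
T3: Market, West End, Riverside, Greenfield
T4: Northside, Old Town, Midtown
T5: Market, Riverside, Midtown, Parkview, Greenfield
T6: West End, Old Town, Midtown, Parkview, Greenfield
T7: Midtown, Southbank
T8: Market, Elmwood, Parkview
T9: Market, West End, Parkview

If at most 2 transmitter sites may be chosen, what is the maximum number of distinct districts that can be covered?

Choosing T1, T3 covers {Market, Northside, West End, Elmwood, Riverside, Midtown, Southbank, Parkview, Greenfield} — 9 districts.
No choice of 2 transmitter sites does better; here Old Town is left uncovered.

9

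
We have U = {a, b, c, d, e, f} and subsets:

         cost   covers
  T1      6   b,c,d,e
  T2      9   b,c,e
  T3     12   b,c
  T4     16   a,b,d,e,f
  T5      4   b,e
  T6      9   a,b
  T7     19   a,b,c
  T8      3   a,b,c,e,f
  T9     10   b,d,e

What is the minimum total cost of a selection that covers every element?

T1, T8 cover every element at cost 6 + 3 = 9.
Any cover uses at least 2 sets; among all covering selections none totals below 9.

9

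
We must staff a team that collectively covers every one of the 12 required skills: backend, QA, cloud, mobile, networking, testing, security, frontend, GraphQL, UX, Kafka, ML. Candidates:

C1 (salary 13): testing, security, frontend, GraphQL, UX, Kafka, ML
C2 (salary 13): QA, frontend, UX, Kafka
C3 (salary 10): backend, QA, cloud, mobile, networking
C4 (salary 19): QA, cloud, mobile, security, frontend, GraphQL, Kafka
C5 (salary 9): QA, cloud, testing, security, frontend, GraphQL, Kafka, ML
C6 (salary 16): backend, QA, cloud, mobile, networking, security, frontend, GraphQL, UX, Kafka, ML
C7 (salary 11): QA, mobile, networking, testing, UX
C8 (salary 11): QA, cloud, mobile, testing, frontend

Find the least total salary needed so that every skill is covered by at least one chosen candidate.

23

C1, C3 cover every skill at salary 13 + 10 = 23.
Any cover uses at least 2 candidates; among all covering selections none totals below 23.
Greedy by coverage-per-salary would pick C5, C3, C7 for 30 — worse than the optimum 23.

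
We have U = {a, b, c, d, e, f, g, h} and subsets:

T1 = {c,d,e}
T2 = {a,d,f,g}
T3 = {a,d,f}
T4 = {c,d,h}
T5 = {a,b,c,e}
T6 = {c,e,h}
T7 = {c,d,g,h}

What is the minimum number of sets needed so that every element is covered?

3

T2, T4, T5 together cover {a, b, c, d, e, f, g, h} — every element.
No 2 of the 7 sets cover everything (all 21 pairs fall short), so 3 is minimum.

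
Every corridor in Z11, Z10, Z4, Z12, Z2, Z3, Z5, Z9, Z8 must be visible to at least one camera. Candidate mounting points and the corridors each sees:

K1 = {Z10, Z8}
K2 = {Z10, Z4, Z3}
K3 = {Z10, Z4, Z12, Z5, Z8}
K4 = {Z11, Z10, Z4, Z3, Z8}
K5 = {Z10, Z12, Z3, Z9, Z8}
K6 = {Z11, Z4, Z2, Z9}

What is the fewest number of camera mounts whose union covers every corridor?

3

K2, K3, K6 together cover {Z11, Z10, Z4, Z12, Z2, Z3, Z5, Z9, Z8} — every corridor.
No 2 of the 6 camera mounts cover everything (all 15 pairs fall short), so 3 is minimum.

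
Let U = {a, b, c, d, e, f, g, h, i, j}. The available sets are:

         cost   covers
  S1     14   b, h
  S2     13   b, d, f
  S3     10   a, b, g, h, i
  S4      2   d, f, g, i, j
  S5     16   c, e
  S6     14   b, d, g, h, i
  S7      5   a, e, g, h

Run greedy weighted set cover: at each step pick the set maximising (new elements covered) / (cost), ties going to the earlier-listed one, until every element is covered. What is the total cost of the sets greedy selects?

33

Pick 1: S4 adds 5 new (d, f, g, i, j) at cost 2 (ratio 5/2).
Pick 2: S7 adds 3 new (a, e, h) at cost 5 (ratio 3/5).
Pick 3: S3 adds 1 new (b) at cost 10 (ratio 1/10).
Pick 4: S5 adds 1 new (c) at cost 16 (ratio 1/16).
Greedy total cost: 2 + 5 + 10 + 16 = 33. (The true optimum is 28, so greedy overshoots here.)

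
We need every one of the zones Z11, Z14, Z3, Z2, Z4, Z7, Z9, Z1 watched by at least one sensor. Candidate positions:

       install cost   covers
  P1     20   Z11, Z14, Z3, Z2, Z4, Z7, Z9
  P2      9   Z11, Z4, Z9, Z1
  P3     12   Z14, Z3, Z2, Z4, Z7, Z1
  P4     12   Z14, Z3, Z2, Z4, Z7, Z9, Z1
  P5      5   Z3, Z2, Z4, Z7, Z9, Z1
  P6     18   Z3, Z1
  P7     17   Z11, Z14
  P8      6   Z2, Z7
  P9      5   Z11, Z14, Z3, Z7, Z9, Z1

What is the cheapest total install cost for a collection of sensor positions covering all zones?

P5, P9 cover every zone at install cost 5 + 5 = 10.
Any cover uses at least 2 sensor positions; among all covering selections none totals below 10.

10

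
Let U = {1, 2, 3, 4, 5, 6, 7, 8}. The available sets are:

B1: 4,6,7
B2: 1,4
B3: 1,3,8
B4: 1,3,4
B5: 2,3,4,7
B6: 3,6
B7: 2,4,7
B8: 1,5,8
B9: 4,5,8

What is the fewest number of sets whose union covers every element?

B1, B5, B8 together cover {1, 2, 3, 4, 5, 6, 7, 8} — every element.
No 2 of the 9 sets cover everything (all 36 pairs fall short), so 3 is minimum.

3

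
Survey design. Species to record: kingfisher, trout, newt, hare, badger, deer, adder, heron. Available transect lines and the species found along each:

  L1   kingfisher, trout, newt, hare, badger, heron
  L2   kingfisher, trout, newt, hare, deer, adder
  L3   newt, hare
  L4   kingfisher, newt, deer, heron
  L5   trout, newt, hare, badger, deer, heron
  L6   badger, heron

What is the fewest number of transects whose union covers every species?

2

L1, L2 together cover {kingfisher, trout, newt, hare, badger, deer, adder, heron} — every species.
No single transect contains all 8 species, so 2 is optimal.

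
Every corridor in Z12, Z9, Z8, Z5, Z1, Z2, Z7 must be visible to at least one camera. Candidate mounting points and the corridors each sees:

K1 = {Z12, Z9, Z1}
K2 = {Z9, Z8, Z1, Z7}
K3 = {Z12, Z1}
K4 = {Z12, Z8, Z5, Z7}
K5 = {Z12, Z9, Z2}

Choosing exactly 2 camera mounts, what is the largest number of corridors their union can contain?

Choosing K1, K4 covers {Z12, Z9, Z8, Z5, Z1, Z7} — 6 corridors.
No choice of 2 camera mounts does better; here Z2 is left uncovered.

6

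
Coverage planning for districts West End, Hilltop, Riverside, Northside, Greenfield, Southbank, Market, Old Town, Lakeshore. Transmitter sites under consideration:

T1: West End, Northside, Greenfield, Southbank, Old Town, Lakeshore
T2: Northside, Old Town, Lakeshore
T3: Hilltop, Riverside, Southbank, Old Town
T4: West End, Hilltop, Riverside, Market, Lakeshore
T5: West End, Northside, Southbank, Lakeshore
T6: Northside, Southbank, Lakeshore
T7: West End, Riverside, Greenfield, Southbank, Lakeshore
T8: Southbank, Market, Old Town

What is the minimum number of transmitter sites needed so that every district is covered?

2

T1, T4 together cover {West End, Hilltop, Riverside, Northside, Greenfield, Southbank, Market, Old Town, Lakeshore} — every district.
No single transmitter site contains all 9 districts, so 2 is optimal.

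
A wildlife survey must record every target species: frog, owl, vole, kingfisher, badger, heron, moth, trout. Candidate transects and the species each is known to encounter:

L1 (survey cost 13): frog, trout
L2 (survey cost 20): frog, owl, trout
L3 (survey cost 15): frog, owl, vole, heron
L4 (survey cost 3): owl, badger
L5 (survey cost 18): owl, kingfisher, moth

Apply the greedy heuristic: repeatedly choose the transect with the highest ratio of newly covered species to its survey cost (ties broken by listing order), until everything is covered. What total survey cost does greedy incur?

49

Pick 1: L4 adds 2 new (owl, badger) at survey cost 3 (ratio 2/3).
Pick 2: L3 adds 3 new (frog, vole, heron) at survey cost 15 (ratio 3/15).
Pick 3: L5 adds 2 new (kingfisher, moth) at survey cost 18 (ratio 2/18).
Pick 4: L1 adds 1 new (trout) at survey cost 13 (ratio 1/13).
Greedy total survey cost: 3 + 15 + 18 + 13 = 49.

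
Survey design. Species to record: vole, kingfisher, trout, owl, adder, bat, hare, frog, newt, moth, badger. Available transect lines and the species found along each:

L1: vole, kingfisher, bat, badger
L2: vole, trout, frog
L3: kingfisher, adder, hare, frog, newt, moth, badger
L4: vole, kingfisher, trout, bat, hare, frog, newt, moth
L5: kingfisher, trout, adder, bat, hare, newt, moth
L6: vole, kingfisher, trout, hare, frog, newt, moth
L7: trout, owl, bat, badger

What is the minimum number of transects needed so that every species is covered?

3

L1, L3, L7 together cover {vole, kingfisher, trout, owl, adder, bat, hare, frog, newt, moth, badger} — every species.
No 2 of the 7 transects cover everything (all 21 pairs fall short), so 3 is minimum.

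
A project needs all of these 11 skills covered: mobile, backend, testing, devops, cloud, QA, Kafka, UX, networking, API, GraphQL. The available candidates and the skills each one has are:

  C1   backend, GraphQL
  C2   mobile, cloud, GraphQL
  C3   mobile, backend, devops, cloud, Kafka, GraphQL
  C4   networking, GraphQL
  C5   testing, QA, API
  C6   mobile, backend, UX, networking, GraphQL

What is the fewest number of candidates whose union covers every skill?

C3, C5, C6 together cover {mobile, backend, testing, devops, cloud, QA, Kafka, UX, networking, API, GraphQL} — every skill.
No 2 of the 6 candidates cover everything (all 15 pairs fall short), so 3 is minimum.

3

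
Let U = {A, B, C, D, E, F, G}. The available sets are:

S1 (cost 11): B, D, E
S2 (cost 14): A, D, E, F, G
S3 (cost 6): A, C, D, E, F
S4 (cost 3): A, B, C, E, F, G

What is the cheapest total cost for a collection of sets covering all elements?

S3, S4 cover every element at cost 6 + 3 = 9.
Any cover uses at least 2 sets; among all covering selections none totals below 9.

9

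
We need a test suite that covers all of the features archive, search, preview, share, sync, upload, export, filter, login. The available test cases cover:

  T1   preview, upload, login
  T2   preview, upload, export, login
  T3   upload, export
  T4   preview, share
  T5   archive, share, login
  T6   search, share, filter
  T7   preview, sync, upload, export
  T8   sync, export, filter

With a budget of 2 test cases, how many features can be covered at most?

7

Choosing T2, T6 covers {search, preview, share, upload, export, filter, login} — 7 features.
No choice of 2 test cases does better; here archive, sync are left uncovered.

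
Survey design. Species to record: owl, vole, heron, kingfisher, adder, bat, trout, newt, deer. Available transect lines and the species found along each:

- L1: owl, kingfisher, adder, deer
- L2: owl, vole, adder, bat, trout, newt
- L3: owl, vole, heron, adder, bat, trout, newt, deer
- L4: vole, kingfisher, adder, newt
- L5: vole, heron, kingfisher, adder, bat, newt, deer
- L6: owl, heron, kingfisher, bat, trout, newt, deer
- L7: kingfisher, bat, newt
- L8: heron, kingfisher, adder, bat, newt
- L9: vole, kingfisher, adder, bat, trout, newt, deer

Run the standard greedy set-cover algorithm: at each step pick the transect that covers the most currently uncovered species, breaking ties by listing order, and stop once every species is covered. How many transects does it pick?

2

Pick 1: L3 covers 8 new species (owl, vole, heron, adder, bat, trout, newt, deer).
Pick 2: L1 covers 1 new species (kingfisher).
Greedy uses 2 transects.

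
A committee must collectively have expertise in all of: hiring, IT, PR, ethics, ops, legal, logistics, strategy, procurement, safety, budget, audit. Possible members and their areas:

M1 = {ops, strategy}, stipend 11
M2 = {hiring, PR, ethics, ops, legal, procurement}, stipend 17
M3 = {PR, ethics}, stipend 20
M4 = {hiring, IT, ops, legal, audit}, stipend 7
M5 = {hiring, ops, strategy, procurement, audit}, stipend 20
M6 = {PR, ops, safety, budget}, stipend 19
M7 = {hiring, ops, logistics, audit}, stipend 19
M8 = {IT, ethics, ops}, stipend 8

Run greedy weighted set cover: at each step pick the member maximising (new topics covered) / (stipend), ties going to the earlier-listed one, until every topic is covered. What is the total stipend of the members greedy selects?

73

Pick 1: M4 adds 5 new (hiring, IT, ops, legal, audit) at stipend 7 (ratio 5/7).
Pick 2: M2 adds 3 new (PR, ethics, procurement) at stipend 17 (ratio 3/17).
Pick 3: M6 adds 2 new (safety, budget) at stipend 19 (ratio 2/19).
Pick 4: M1 adds 1 new (strategy) at stipend 11 (ratio 1/11).
Pick 5: M7 adds 1 new (logistics) at stipend 19 (ratio 1/19).
Greedy total stipend: 7 + 17 + 19 + 11 + 19 = 73.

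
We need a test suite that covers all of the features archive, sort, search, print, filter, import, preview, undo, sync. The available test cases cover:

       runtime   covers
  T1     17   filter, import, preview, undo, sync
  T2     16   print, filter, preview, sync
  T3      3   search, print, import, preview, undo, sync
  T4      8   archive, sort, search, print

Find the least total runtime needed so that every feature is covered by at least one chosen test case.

25

T1, T4 cover every feature at runtime 17 + 8 = 25.
Any cover uses at least 2 test cases; among all covering selections none totals below 25.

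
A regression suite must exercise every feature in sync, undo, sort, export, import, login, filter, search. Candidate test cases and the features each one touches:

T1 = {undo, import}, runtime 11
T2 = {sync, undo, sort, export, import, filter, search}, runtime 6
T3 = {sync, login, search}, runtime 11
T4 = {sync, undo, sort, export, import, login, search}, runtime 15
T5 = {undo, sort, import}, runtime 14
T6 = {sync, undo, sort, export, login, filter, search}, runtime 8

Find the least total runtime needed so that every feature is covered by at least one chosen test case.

T2, T6 cover every feature at runtime 6 + 8 = 14.
Any cover uses at least 2 test cases; among all covering selections none totals below 14.

14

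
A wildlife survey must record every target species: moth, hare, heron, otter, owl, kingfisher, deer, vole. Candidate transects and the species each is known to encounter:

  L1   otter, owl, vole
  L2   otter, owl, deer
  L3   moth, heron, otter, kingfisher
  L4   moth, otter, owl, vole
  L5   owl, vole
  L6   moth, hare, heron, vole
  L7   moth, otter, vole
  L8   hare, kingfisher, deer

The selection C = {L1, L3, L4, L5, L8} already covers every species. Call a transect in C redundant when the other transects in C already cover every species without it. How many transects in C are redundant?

3

Drop L1: the rest still cover every species — redundant.
Drop L3: heron uncovered — not redundant.
Drop L4: the rest still cover every species — redundant.
Drop L5: the rest still cover every species — redundant.
Drop L8: hare, deer uncovered — not redundant.
3 redundant: L1, L4, L5.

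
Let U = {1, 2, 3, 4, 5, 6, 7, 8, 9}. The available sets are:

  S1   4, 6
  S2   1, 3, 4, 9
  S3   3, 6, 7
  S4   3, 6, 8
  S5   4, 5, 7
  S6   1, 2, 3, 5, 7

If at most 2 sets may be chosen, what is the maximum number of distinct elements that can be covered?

7

Choosing S1, S6 covers {1, 2, 3, 4, 5, 6, 7} — 7 elements.
No choice of 2 sets does better; here 8, 9 are left uncovered.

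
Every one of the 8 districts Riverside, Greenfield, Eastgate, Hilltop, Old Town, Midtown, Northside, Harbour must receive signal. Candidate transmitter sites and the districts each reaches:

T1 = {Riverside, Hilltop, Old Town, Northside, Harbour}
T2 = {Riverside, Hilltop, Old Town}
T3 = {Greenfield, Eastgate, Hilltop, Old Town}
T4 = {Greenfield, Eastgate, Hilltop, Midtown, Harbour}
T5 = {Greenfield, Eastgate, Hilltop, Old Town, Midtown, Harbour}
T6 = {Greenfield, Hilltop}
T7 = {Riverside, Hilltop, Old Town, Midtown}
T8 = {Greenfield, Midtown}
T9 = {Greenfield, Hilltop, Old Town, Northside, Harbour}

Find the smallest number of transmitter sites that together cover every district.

T1, T4 together cover {Riverside, Greenfield, Eastgate, Hilltop, Old Town, Midtown, Northside, Harbour} — every district.
No single transmitter site contains all 8 districts, so 2 is optimal.

2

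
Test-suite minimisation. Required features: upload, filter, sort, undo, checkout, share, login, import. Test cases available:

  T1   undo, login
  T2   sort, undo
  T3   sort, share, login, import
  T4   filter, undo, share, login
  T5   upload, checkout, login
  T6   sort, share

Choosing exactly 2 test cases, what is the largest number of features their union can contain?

Choosing T3, T4 covers {filter, sort, undo, share, login, import} — 6 features.
No choice of 2 test cases does better; here upload, checkout are left uncovered.

6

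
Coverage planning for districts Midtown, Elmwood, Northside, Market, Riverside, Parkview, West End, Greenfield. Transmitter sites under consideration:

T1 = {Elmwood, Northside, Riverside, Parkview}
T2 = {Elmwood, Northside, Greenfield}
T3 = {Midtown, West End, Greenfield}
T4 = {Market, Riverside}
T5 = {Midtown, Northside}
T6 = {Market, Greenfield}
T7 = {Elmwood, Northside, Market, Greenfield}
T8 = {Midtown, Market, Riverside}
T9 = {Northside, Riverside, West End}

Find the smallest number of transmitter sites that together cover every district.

T1, T3, T4 together cover {Midtown, Elmwood, Northside, Market, Riverside, Parkview, West End, Greenfield} — every district.
No 2 of the 9 transmitter sites cover everything (all 36 pairs fall short), so 3 is minimum.

3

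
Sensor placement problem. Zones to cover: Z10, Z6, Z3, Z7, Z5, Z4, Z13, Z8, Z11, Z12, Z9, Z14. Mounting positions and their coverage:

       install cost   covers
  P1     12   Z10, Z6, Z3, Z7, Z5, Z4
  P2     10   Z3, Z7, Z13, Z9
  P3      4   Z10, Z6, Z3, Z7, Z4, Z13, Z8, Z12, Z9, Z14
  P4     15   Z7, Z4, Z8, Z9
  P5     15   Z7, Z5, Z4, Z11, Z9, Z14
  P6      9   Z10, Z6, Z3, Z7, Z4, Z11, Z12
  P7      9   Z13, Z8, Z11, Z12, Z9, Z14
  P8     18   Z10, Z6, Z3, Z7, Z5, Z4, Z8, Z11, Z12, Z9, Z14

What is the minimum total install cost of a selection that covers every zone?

P3, P5 cover every zone at install cost 4 + 15 = 19.
Any cover uses at least 2 sensor positions; among all covering selections none totals below 19.

19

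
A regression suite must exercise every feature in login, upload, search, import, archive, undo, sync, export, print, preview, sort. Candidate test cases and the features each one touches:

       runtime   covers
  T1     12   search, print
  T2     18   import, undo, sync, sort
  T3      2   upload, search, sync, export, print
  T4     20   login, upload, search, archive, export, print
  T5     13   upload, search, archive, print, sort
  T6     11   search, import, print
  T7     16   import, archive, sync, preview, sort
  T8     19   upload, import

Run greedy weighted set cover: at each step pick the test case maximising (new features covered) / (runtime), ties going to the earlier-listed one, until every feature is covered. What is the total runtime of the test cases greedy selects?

56

Pick 1: T3 adds 5 new (upload, search, sync, export, print) at runtime 2 (ratio 5/2).
Pick 2: T7 adds 4 new (import, archive, preview, sort) at runtime 16 (ratio 4/16).
Pick 3: T2 adds 1 new (undo) at runtime 18 (ratio 1/18).
Pick 4: T4 adds 1 new (login) at runtime 20 (ratio 1/20).
Greedy total runtime: 2 + 16 + 18 + 20 = 56. (The true optimum is 54, so greedy overshoots here.)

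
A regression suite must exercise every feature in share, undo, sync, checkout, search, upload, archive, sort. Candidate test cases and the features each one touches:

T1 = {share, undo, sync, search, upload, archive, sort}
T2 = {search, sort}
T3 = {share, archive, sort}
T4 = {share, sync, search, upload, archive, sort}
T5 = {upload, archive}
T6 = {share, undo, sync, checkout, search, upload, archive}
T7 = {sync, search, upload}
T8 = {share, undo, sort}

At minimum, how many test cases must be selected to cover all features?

T1, T6 together cover {share, undo, sync, checkout, search, upload, archive, sort} — every feature.
No single test case contains all 8 features, so 2 is optimal.

2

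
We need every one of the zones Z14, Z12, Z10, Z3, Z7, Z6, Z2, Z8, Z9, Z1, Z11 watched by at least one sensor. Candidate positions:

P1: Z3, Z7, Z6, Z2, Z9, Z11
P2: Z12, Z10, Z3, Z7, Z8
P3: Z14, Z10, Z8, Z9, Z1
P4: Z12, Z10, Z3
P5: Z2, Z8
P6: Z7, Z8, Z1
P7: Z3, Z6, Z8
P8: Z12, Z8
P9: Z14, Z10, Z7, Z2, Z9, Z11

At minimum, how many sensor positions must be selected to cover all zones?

P1, P2, P3 together cover {Z14, Z12, Z10, Z3, Z7, Z6, Z2, Z8, Z9, Z1, Z11} — every zone.
No 2 of the 9 sensor positions cover everything (all 36 pairs fall short), so 3 is minimum.

3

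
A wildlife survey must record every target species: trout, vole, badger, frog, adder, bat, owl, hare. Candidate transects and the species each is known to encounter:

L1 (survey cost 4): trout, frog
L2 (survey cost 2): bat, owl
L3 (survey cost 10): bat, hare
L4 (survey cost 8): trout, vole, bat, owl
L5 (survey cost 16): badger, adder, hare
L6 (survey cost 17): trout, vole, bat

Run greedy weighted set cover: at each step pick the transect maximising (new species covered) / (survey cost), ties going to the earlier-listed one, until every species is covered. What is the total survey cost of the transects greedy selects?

30

Pick 1: L2 adds 2 new (bat, owl) at survey cost 2 (ratio 2/2).
Pick 2: L1 adds 2 new (trout, frog) at survey cost 4 (ratio 2/4).
Pick 3: L5 adds 3 new (badger, adder, hare) at survey cost 16 (ratio 3/16).
Pick 4: L4 adds 1 new (vole) at survey cost 8 (ratio 1/8).
Greedy total survey cost: 2 + 4 + 16 + 8 = 30. (The true optimum is 28, so greedy overshoots here.)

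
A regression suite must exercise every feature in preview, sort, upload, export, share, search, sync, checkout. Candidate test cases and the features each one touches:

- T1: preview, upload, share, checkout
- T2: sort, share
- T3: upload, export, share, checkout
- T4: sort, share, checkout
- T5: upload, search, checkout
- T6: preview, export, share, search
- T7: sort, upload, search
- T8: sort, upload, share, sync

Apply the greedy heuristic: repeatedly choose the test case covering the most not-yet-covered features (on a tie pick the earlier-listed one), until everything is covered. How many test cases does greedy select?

Pick 1: T1 covers 4 new features (preview, upload, share, checkout).
Pick 2: T6 covers 2 new features (export, search).
Pick 3: T8 covers 2 new features (sort, sync).
Greedy uses 3 test cases.

3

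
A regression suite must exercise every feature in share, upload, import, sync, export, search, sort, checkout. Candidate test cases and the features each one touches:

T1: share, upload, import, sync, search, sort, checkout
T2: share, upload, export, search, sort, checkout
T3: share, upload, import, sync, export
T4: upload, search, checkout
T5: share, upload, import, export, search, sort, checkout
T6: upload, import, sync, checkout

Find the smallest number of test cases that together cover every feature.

T1, T2 together cover {share, upload, import, sync, export, search, sort, checkout} — every feature.
No single test case contains all 8 features, so 2 is optimal.

2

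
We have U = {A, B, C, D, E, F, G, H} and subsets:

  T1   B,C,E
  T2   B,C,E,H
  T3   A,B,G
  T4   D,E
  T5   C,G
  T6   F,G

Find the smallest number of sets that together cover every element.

T2, T3, T4, T6 together cover {A, B, C, D, E, F, G, H} — every element.
No 3 of the 6 sets cover everything (all 20 triples fall short), so 4 is minimum.

4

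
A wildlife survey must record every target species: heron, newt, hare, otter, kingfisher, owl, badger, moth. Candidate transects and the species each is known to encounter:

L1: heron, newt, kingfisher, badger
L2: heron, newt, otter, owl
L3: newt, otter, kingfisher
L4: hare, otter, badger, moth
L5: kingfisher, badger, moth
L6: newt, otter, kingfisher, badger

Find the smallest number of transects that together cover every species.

3

L1, L2, L4 together cover {heron, newt, hare, otter, kingfisher, owl, badger, moth} — every species.
No 2 of the 6 transects cover everything (all 15 pairs fall short), so 3 is minimum.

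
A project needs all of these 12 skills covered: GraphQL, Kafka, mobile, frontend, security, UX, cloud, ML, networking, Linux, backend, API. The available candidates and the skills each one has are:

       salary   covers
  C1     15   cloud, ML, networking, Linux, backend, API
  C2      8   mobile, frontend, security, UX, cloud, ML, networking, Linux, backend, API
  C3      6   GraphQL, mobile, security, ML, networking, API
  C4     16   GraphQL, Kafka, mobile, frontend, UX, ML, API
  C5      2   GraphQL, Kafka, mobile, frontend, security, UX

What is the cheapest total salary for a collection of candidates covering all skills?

10

C2, C5 cover every skill at salary 8 + 2 = 10.
Any cover uses at least 2 candidates; among all covering selections none totals below 10.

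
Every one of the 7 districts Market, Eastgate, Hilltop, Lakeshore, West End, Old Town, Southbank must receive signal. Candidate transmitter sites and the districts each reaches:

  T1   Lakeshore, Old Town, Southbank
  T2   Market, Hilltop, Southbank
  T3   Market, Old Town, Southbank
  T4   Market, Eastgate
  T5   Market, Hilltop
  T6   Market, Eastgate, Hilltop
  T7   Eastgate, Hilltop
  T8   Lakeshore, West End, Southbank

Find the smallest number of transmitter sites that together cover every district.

3

T1, T6, T8 together cover {Market, Eastgate, Hilltop, Lakeshore, West End, Old Town, Southbank} — every district.
No 2 of the 8 transmitter sites cover everything (all 28 pairs fall short), so 3 is minimum.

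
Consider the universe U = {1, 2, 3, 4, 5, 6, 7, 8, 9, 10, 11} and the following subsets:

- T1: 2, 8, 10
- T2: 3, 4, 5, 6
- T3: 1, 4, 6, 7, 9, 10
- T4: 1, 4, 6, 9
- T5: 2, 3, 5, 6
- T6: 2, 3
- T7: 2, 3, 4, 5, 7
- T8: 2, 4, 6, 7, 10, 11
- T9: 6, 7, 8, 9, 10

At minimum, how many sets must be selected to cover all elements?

T1, T2, T3, T8 together cover {1, 2, 3, 4, 5, 6, 7, 8, 9, 10, 11} — every element.
No 3 of the 9 sets cover everything (all 84 triples fall short), so 4 is minimum.

4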